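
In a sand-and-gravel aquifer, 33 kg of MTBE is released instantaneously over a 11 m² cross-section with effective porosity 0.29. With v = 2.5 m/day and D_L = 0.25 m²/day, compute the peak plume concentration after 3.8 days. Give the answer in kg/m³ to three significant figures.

The peak of an instantaneous 1D plume sits at x = vt; there the Gaussian factor is 1 and C_max = M/(n_e·A·√(4πDt)), where n_e·A is the pore area the mass is dissolved in.
√(4πDt) = √(4π × 0.25 × 3.8) = 3.455 m, so C_max = 33/(0.29 × 11 × 3.455) = 2.99 kg/m³.

2.99 kg/m³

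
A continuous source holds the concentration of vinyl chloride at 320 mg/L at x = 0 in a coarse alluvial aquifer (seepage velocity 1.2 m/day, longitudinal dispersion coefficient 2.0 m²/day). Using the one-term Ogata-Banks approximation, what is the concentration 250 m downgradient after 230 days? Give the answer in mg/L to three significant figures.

For a continuous step input, C/C₀ ≈ ½·erfc((x−vt)/(2√(Dt))).
vt = 1.2 × 230 = 276 m and 2√(Dt) = 2√(2.0 × 230) = 42.90 m.
Argument (x−vt)/(2√(Dt)) = (250 − 276)/42.90 = -0.6061; ½·erfc(-0.6061) = 0.8043.
C = 320 × 0.8043 = 257 mg/L.

257 mg/L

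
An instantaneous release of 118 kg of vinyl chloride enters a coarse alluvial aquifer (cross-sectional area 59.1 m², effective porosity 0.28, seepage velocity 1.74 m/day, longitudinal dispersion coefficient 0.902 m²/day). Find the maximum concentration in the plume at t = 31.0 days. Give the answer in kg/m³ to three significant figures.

The peak of an instantaneous 1D plume sits at x = vt; there the Gaussian factor is 1 and C_max = M/(n_e·A·√(4πDt)), where n_e·A is the pore area the mass is dissolved in.
√(4πDt) = √(4π × 0.902 × 31.0) = 18.75 m, so C_max = 118/(0.28 × 59.1 × 18.75) = 0.380 kg/m³.

0.380 kg/m³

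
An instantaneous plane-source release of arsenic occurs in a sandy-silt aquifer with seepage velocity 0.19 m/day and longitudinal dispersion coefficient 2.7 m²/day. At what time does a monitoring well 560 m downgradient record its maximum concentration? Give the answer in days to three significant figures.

2870 days

For the 1D instantaneous-source solution, setting ∂C/∂t = 0 at fixed x gives v²t² + 2Dt − x² = 0, so t = (√(D² + v²x²) − D)/v².
√(D² + v²x²) = √(2.7² + 0.19² × 560²) = 106.4; v² = 0.0361.
t = (106.4 − 2.7)/0.0361 = 2870 days (vs. the pure-advection estimate x/v = 2950 d).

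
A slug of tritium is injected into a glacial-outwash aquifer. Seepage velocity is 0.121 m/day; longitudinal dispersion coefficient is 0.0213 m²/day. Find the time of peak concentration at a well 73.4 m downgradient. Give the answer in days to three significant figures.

For the 1D instantaneous-source solution, setting ∂C/∂t = 0 at fixed x gives v²t² + 2Dt − x² = 0, so t = (√(D² + v²x²) − D)/v².
√(D² + v²x²) = √(0.0213² + 0.121² × 73.4²) = 8.881; v² = 0.014641.
t = (8.881 − 0.0213)/0.014641 = 605 days (vs. the pure-advection estimate x/v = 607 d).

605 days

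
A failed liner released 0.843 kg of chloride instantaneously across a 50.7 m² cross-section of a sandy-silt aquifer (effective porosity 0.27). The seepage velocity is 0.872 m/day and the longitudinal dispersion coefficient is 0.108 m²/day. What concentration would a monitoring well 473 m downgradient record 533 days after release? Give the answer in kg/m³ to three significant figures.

0.00171 kg/m³

For an instantaneous plane source, C(x,t) = M/(n_e·A·√(4πDt)) · exp(−(x−vt)²/(4Dt)), with n_e·A the pore (flow) area.
Plume center vt = 0.872 × 533 = 464.776 m, so the well at 473 m is 8.224 m downgradient of the peak.
√(4πDt) = 26.90 m, giving peak height M/(n_e·A·√(4πDt)) = 0.843/(0.27 × 50.7 × 26.90) = 0.002289 kg/m³.
(x−vt)²/(4Dt) = (8.224)²/(4 × 0.108 × 533) = 0.2937; exp(−0.2937) = 0.7455.
C = 0.002289 × 0.7455 = 0.00171 kg/m³.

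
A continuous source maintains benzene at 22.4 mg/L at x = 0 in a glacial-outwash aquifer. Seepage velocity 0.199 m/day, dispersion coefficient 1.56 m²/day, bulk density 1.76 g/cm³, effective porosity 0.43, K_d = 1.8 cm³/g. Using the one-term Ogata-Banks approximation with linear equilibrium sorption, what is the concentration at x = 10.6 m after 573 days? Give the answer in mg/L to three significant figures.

13.0 mg/L

Retardation factor R = 1 + ρ_b·K_d/n = 1 + 1.76 × 1.8/0.43 = 8.367.
Sorption retards both mechanisms: v_R = v/R = 0.02378 m/day, D_R = D/R = 0.1864 m²/day.
v_R·t = 0.02378 × 573 = 13.62594 m; 2√(D_R t) = 20.67 m; argument = (10.6 − 13.62594)/20.67 = -0.1464.
C = C₀ × ½·erfc(-0.1464) = 22.4 × 0.5820 = 13.0 mg/L.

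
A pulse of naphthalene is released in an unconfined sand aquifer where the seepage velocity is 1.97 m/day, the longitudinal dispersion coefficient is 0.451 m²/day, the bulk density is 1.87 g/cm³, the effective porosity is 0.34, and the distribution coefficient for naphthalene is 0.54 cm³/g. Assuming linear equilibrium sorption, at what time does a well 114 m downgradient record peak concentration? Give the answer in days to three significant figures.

Retardation factor R = 1 + ρ_b·K_d/n = 1 + 1.87 × 0.54/0.34 = 3.970.
Sorption retards both mechanisms: v_R = v/R = 0.4962 m/day, D_R = D/R = 0.1136 m²/day.
Peak time from v_R²t² + 2D_R t − x² = 0: t = (√(D_R² + v_R²x²) − D_R)/v_R².
√(D_R² + v_R²x²) = √(0.1136² + 0.4962² × 114²) = 56.57; v_R² = 0.2462.
t = (56.57 − 0.1136)/0.2462 = 229 days.

229 days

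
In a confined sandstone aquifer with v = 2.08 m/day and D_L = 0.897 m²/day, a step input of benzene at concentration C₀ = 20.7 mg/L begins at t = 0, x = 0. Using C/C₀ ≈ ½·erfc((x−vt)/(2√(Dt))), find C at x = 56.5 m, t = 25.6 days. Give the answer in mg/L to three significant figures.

6.53 mg/L

For a continuous step input, C/C₀ ≈ ½·erfc((x−vt)/(2√(Dt))).
vt = 2.08 × 25.6 = 53.248 m and 2√(Dt) = 2√(0.897 × 25.6) = 9.584 m.
Argument (x−vt)/(2√(Dt)) = (56.5 − 53.248)/9.584 = 0.3393; ½·erfc(0.3393) = 0.3157.
C = 20.7 × 0.3157 = 6.53 mg/L.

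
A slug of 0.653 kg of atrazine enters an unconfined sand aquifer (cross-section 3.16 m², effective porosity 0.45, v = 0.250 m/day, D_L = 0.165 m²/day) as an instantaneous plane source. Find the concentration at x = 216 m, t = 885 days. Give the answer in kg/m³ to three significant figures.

For an instantaneous plane source, C(x,t) = M/(n_e·A·√(4πDt)) · exp(−(x−vt)²/(4Dt)), with n_e·A the pore (flow) area.
Plume center vt = 0.250 × 885 = 221.25 m, so the well at 216 m is 5.25 m upgradient of the peak.
√(4πDt) = 42.84 m, giving peak height M/(n_e·A·√(4πDt)) = 0.653/(0.45 × 3.16 × 42.84) = 0.01072 kg/m³.
(x−vt)²/(4Dt) = (-5.25)²/(4 × 0.165 × 885) = 0.04719; exp(−0.04719) = 0.9539.
C = 0.01072 × 0.9539 = 0.0102 kg/m³.

0.0102 kg/m³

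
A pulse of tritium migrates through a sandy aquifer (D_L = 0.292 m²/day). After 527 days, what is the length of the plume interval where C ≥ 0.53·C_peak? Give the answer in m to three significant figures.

The plume is Gaussian with σ = √(2Dt) = √(2 × 0.292 × 527) = 17.54 m.
C/C_peak = exp(−Δx²/(2σ²)) = 0.53 ⇒ Δx = σ·√(−2 ln 0.53) = 17.54 × 1.127 = 19.77 m.
Width = 2Δx = 39.5 m.

39.5 m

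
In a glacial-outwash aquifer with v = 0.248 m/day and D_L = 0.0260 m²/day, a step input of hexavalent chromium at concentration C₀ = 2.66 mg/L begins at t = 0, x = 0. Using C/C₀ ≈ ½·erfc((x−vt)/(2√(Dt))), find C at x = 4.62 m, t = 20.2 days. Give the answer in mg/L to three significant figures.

For a continuous step input, C/C₀ ≈ ½·erfc((x−vt)/(2√(Dt))).
vt = 0.248 × 20.2 = 5.0096 m and 2√(Dt) = 2√(0.0260 × 20.2) = 1.449 m.
Argument (x−vt)/(2√(Dt)) = (4.62 − 5.0096)/1.449 = -0.2689; ½·erfc(-0.2689) = 0.6481.
C = 2.66 × 0.6481 = 1.72 mg/L.

1.72 mg/L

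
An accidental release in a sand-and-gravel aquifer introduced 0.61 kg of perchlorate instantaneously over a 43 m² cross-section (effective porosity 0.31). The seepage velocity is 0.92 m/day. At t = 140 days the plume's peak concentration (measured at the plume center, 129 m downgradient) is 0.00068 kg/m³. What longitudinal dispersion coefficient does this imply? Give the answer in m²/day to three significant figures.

At the plume center C_max = M/(n_e·A·√(4πDt)), so D = M²/(4πt·(n_e·A·C_max)²).
n_e·A·C_max = 0.31 × 43 × 0.00068 = 0.009064 kg/m.
D = 0.61²/(4π × 140 × 0.009064²) = 2.57 m²/day.

2.57 m²/day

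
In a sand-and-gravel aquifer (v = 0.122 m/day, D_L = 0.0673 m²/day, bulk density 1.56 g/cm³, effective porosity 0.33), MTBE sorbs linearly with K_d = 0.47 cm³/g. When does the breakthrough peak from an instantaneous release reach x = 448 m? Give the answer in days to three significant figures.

Retardation factor R = 1 + ρ_b·K_d/n = 1 + 1.56 × 0.47/0.33 = 3.222.
Sorption retards both mechanisms: v_R = v/R = 0.03786 m/day, D_R = D/R = 0.02089 m²/day.
Peak time from v_R²t² + 2D_R t − x² = 0: t = (√(D_R² + v_R²x²) − D_R)/v_R².
√(D_R² + v_R²x²) = √(0.02089² + 0.03786² × 448²) = 16.96; v_R² = 0.001433.
t = (16.96 − 0.02089)/0.001433 = 11800 days.

11800 days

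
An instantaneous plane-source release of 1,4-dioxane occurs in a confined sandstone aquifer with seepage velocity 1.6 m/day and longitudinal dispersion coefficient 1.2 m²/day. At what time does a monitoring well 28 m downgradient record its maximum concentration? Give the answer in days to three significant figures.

17.0 days

For the 1D instantaneous-source solution, setting ∂C/∂t = 0 at fixed x gives v²t² + 2Dt − x² = 0, so t = (√(D² + v²x²) − D)/v².
√(D² + v²x²) = √(1.2² + 1.6² × 28²) = 44.82; v² = 2.56.
t = (44.82 − 1.2)/2.56 = 17.0 days (vs. the pure-advection estimate x/v = 17.5 d).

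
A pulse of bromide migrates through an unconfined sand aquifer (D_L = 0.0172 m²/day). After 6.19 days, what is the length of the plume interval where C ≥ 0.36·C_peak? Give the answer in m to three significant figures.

The plume is Gaussian with σ = √(2Dt) = √(2 × 0.0172 × 6.19) = 0.4614 m.
C/C_peak = exp(−Δx²/(2σ²)) = 0.36 ⇒ Δx = σ·√(−2 ln 0.36) = 0.4614 × 1.429 = 0.6593 m.
Width = 2Δx = 1.32 m.

1.32 m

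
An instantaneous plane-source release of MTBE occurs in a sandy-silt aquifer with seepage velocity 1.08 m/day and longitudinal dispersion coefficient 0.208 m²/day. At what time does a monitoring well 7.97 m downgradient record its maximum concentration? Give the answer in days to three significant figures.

For the 1D instantaneous-source solution, setting ∂C/∂t = 0 at fixed x gives v²t² + 2Dt − x² = 0, so t = (√(D² + v²x²) − D)/v².
√(D² + v²x²) = √(0.208² + 1.08² × 7.97²) = 8.610; v² = 1.1664.
t = (8.610 − 0.208)/1.1664 = 7.20 days (vs. the pure-advection estimate x/v = 7.38 d).

7.20 days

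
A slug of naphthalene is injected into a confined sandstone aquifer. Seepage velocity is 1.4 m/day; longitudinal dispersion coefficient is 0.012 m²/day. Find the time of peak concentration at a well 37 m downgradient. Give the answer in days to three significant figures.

For the 1D instantaneous-source solution, setting ∂C/∂t = 0 at fixed x gives v²t² + 2Dt − x² = 0, so t = (√(D² + v²x²) − D)/v².
√(D² + v²x²) = √(0.012² + 1.4² × 37²) = 51.80; v² = 1.96.
t = (51.80 − 0.012)/1.96 = 26.4 days (vs. the pure-advection estimate x/v = 26.4 d).

26.4 days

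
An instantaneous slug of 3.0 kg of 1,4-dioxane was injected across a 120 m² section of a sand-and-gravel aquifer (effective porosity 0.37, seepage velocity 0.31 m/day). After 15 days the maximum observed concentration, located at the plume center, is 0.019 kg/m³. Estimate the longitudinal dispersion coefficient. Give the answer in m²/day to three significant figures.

0.0671 m²/day

At the plume center C_max = M/(n_e·A·√(4πDt)), so D = M²/(4πt·(n_e·A·C_max)²).
n_e·A·C_max = 0.37 × 120 × 0.019 = 0.8436 kg/m.
D = 3.0²/(4π × 15 × 0.8436²) = 0.0671 m²/day.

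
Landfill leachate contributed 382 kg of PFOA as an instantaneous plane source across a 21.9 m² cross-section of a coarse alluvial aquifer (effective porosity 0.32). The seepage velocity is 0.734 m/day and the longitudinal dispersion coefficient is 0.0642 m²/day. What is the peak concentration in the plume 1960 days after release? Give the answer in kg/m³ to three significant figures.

The peak of an instantaneous 1D plume sits at x = vt; there the Gaussian factor is 1 and C_max = M/(n_e·A·√(4πDt)), where n_e·A is the pore area the mass is dissolved in.
√(4πDt) = √(4π × 0.0642 × 1960) = 39.76 m, so C_max = 382/(0.32 × 21.9 × 39.76) = 1.37 kg/m³.

1.37 kg/m³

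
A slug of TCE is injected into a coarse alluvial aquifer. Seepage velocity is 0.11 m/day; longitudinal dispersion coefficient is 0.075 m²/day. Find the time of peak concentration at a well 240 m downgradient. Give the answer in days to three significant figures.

For the 1D instantaneous-source solution, setting ∂C/∂t = 0 at fixed x gives v²t² + 2Dt − x² = 0, so t = (√(D² + v²x²) − D)/v².
√(D² + v²x²) = √(0.075² + 0.11² × 240²) = 26.40; v² = 0.0121.
t = (26.40 − 0.075)/0.0121 = 2180 days (vs. the pure-advection estimate x/v = 2180 d).

2180 days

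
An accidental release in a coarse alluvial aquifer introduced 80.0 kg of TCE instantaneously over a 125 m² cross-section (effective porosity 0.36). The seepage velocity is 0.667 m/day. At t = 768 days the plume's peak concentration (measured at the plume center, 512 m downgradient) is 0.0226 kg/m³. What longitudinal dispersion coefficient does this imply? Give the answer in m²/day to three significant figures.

0.641 m²/day

At the plume center C_max = M/(n_e·A·√(4πDt)), so D = M²/(4πt·(n_e·A·C_max)²).
n_e·A·C_max = 0.36 × 125 × 0.0226 = 1.017 kg/m.
D = 80.0²/(4π × 768 × 1.017²) = 0.641 m²/day.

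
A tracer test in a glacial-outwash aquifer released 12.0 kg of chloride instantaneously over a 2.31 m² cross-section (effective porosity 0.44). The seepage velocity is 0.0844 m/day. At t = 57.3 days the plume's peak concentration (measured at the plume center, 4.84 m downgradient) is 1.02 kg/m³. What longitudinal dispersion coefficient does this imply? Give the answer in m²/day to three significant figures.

At the plume center C_max = M/(n_e·A·√(4πDt)), so D = M²/(4πt·(n_e·A·C_max)²).
n_e·A·C_max = 0.44 × 2.31 × 1.02 = 1.037 kg/m.
D = 12.0²/(4π × 57.3 × 1.037²) = 0.186 m²/day.

0.186 m²/day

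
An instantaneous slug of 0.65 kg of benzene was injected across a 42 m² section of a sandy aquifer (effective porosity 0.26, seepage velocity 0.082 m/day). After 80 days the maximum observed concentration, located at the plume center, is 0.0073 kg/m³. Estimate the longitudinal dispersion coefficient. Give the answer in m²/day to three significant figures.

At the plume center C_max = M/(n_e·A·√(4πDt)), so D = M²/(4πt·(n_e·A·C_max)²).
n_e·A·C_max = 0.26 × 42 × 0.0073 = 0.07972 kg/m.
D = 0.65²/(4π × 80 × 0.07972²) = 0.0661 m²/day.

0.0661 m²/day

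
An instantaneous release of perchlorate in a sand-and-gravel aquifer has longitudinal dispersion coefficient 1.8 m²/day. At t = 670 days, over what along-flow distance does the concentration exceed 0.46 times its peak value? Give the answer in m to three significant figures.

The plume is Gaussian with σ = √(2Dt) = √(2 × 1.8 × 670) = 49.11 m.
C/C_peak = exp(−Δx²/(2σ²)) = 0.46 ⇒ Δx = σ·√(−2 ln 0.46) = 49.11 × 1.246 = 61.19 m.
Width = 2Δx = 122 m.

122 m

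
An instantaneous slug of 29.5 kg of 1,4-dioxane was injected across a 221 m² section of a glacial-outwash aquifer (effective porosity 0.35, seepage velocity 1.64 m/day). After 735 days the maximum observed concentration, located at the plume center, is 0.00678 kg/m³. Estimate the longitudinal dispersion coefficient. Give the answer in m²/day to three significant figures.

0.343 m²/day

At the plume center C_max = M/(n_e·A·√(4πDt)), so D = M²/(4πt·(n_e·A·C_max)²).
n_e·A·C_max = 0.35 × 221 × 0.00678 = 0.5244 kg/m.
D = 29.5²/(4π × 735 × 0.5244²) = 0.343 m²/day.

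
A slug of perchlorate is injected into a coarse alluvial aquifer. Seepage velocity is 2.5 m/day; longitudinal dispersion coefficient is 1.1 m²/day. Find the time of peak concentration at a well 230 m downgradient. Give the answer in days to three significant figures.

For the 1D instantaneous-source solution, setting ∂C/∂t = 0 at fixed x gives v²t² + 2Dt − x² = 0, so t = (√(D² + v²x²) − D)/v².
√(D² + v²x²) = √(1.1² + 2.5² × 230²) = 575.0; v² = 6.25.
t = (575.0 − 1.1)/6.25 = 91.8 days (vs. the pure-advection estimate x/v = 92.0 d).

91.8 days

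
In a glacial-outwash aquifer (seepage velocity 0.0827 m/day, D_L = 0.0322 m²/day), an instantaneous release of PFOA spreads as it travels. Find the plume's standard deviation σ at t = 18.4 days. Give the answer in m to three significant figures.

1.09 m

Dispersive spreading gives a Gaussian with σ² = 2Dt; advection only shifts the center.
σ = √(2 × 0.0322 × 18.4) = 1.09 m.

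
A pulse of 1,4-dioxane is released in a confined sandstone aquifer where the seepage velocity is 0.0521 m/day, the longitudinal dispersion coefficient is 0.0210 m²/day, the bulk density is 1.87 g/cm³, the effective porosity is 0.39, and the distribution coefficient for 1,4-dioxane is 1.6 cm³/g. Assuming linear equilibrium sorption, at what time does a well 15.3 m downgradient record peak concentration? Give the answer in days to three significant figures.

2480 days

Retardation factor R = 1 + ρ_b·K_d/n = 1 + 1.87 × 1.6/0.39 = 8.672.
Sorption retards both mechanisms: v_R = v/R = 0.006008 m/day, D_R = D/R = 0.002422 m²/day.
Peak time from v_R²t² + 2D_R t − x² = 0: t = (√(D_R² + v_R²x²) − D_R)/v_R².
√(D_R² + v_R²x²) = √(0.002422² + 0.006008² × 15.3²) = 0.09195; v_R² = 3.610e-05.
t = (0.09195 − 0.002422)/3.610e-05 = 2480 days.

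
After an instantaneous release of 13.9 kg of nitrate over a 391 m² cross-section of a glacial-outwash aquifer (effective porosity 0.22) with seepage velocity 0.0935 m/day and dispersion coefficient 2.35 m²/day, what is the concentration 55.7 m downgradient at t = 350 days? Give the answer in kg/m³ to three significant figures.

For an instantaneous plane source, C(x,t) = M/(n_e·A·√(4πDt)) · exp(−(x−vt)²/(4Dt)), with n_e·A the pore (flow) area.
Plume center vt = 0.0935 × 350 = 32.725 m, so the well at 55.7 m is 22.975 m downgradient of the peak.
√(4πDt) = 101.7 m, giving peak height M/(n_e·A·√(4πDt)) = 13.9/(0.22 × 391 × 101.7) = 0.001589 kg/m³.
(x−vt)²/(4Dt) = (22.975)²/(4 × 2.35 × 350) = 0.1604; exp(−0.1604) = 0.8518.
C = 0.001589 × 0.8518 = 0.00135 kg/m³.

0.00135 kg/m³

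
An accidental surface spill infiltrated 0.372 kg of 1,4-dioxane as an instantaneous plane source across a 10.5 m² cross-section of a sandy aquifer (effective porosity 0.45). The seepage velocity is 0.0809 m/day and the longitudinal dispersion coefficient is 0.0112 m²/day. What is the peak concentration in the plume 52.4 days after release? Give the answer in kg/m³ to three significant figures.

0.0290 kg/m³

The peak of an instantaneous 1D plume sits at x = vt; there the Gaussian factor is 1 and C_max = M/(n_e·A·√(4πDt)), where n_e·A is the pore area the mass is dissolved in.
√(4πDt) = √(4π × 0.0112 × 52.4) = 2.716 m, so C_max = 0.372/(0.45 × 10.5 × 2.716) = 0.0290 kg/m³.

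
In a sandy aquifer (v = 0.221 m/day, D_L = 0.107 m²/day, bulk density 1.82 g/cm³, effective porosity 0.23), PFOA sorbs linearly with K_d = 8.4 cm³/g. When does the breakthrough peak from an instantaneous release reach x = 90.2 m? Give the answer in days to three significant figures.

27400 days

Retardation factor R = 1 + ρ_b·K_d/n = 1 + 1.82 × 8.4/0.23 = 67.47.
Sorption retards both mechanisms: v_R = v/R = 0.003276 m/day, D_R = D/R = 0.001586 m²/day.
Peak time from v_R²t² + 2D_R t − x² = 0: t = (√(D_R² + v_R²x²) − D_R)/v_R².
√(D_R² + v_R²x²) = √(0.001586² + 0.003276² × 90.2²) = 0.2955; v_R² = 1.073e-05.
t = (0.2955 − 0.001586)/1.073e-05 = 27400 days.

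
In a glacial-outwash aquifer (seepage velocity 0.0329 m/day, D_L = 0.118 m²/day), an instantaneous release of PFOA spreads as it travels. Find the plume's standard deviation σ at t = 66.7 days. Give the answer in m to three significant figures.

3.97 m

Dispersive spreading gives a Gaussian with σ² = 2Dt; advection only shifts the center.
σ = √(2 × 0.118 × 66.7) = 3.97 m.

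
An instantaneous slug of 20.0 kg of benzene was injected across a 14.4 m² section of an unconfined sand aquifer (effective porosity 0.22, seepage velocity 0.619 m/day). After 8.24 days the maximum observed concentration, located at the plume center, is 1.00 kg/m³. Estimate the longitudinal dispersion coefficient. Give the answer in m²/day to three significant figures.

At the plume center C_max = M/(n_e·A·√(4πDt)), so D = M²/(4πt·(n_e·A·C_max)²).
n_e·A·C_max = 0.22 × 14.4 × 1.00 = 3.168 kg/m.
D = 20.0²/(4π × 8.24 × 3.168²) = 0.385 m²/day.

0.385 m²/day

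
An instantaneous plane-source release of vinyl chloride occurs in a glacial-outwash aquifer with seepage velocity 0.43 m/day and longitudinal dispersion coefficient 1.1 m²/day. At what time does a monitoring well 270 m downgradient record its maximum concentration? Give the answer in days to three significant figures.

622 days

For the 1D instantaneous-source solution, setting ∂C/∂t = 0 at fixed x gives v²t² + 2Dt − x² = 0, so t = (√(D² + v²x²) − D)/v².
√(D² + v²x²) = √(1.1² + 0.43² × 270²) = 116.1; v² = 0.1849.
t = (116.1 − 1.1)/0.1849 = 622 days (vs. the pure-advection estimate x/v = 628 d).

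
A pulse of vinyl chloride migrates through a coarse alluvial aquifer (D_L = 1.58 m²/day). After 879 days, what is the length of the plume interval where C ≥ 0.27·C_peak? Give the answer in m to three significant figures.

171 m

The plume is Gaussian with σ = √(2Dt) = √(2 × 1.58 × 879) = 52.70 m.
C/C_peak = exp(−Δx²/(2σ²)) = 0.27 ⇒ Δx = σ·√(−2 ln 0.27) = 52.70 × 1.618 = 85.27 m.
Width = 2Δx = 171 m.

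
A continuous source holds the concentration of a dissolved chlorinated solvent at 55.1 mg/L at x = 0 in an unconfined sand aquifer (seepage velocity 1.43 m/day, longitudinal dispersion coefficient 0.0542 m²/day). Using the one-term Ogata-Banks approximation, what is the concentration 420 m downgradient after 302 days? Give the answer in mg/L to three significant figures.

For a continuous step input, C/C₀ ≈ ½·erfc((x−vt)/(2√(Dt))).
vt = 1.43 × 302 = 431.86 m and 2√(Dt) = 2√(0.0542 × 302) = 8.092 m.
Argument (x−vt)/(2√(Dt)) = (420 − 431.86)/8.092 = -1.466; ½·erfc(-1.466) = 0.9809.
C = 55.1 × 0.9809 = 54.0 mg/L.

54.0 mg/L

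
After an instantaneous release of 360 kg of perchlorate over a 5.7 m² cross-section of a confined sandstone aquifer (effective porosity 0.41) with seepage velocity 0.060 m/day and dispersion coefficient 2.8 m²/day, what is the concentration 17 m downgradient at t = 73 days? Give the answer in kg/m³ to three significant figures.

For an instantaneous plane source, C(x,t) = M/(n_e·A·√(4πDt)) · exp(−(x−vt)²/(4Dt)), with n_e·A the pore (flow) area.
Plume center vt = 0.060 × 73 = 4.38 m, so the well at 17 m is 12.62 m downgradient of the peak.
√(4πDt) = 50.68 m, giving peak height M/(n_e·A·√(4πDt)) = 360/(0.41 × 5.7 × 50.68) = 3.040 kg/m³.
(x−vt)²/(4Dt) = (12.62)²/(4 × 2.8 × 73) = 0.1948; exp(−0.1948) = 0.8230.
C = 3.040 × 0.8230 = 2.50 kg/m³.

2.50 kg/m³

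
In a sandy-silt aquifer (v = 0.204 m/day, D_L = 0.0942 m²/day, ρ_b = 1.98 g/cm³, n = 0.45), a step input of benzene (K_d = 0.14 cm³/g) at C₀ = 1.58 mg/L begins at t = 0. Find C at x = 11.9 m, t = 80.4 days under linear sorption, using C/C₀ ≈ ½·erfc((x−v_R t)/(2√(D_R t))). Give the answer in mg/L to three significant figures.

0.448 mg/L

Retardation factor R = 1 + ρ_b·K_d/n = 1 + 1.98 × 0.14/0.45 = 1.616.
Sorption retards both mechanisms: v_R = v/R = 0.1262 m/day, D_R = D/R = 0.05829 m²/day.
v_R·t = 0.1262 × 80.4 = 10.14648 m; 2√(D_R t) = 4.330 m; argument = (11.9 − 10.14648)/4.330 = 0.4050.
C = C₀ × ½·erfc(0.4050) = 1.58 × 0.2834 = 0.448 mg/L.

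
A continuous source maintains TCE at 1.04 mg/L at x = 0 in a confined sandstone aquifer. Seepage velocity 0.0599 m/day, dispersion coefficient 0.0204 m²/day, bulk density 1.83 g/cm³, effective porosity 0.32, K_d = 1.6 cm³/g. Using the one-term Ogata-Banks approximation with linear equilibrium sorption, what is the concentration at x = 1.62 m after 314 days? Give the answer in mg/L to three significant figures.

Retardation factor R = 1 + ρ_b·K_d/n = 1 + 1.83 × 1.6/0.32 = 10.15.
Sorption retards both mechanisms: v_R = v/R = 0.005901 m/day, D_R = D/R = 0.002010 m²/day.
v_R·t = 0.005901 × 314 = 1.852914 m; 2√(D_R t) = 1.589 m; argument = (1.62 − 1.852914)/1.589 = -0.1466.
C = C₀ × ½·erfc(-0.1466) = 1.04 × 0.5821 = 0.605 mg/L.

0.605 mg/L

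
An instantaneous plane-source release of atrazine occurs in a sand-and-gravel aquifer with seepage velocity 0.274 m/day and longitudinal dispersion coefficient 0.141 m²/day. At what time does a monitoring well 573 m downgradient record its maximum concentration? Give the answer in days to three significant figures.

2090 days

For the 1D instantaneous-source solution, setting ∂C/∂t = 0 at fixed x gives v²t² + 2Dt − x² = 0, so t = (√(D² + v²x²) − D)/v².
√(D² + v²x²) = √(0.141² + 0.274² × 573²) = 157.0; v² = 0.075076.
t = (157.0 − 0.141)/0.075076 = 2090 days (vs. the pure-advection estimate x/v = 2090 d).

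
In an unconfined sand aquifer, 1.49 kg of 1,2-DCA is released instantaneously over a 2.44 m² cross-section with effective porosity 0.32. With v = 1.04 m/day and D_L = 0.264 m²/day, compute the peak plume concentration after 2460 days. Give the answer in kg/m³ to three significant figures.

The peak of an instantaneous 1D plume sits at x = vt; there the Gaussian factor is 1 and C_max = M/(n_e·A·√(4πDt)), where n_e·A is the pore area the mass is dissolved in.
√(4πDt) = √(4π × 0.264 × 2460) = 90.34 m, so C_max = 1.49/(0.32 × 2.44 × 90.34) = 0.0211 kg/m³.

0.0211 kg/m³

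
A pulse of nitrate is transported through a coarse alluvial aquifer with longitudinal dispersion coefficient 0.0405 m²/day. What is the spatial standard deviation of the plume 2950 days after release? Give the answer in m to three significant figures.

Dispersive spreading gives a Gaussian with σ² = 2Dt; advection only shifts the center.
σ = √(2 × 0.0405 × 2950) = 15.5 m.

15.5 m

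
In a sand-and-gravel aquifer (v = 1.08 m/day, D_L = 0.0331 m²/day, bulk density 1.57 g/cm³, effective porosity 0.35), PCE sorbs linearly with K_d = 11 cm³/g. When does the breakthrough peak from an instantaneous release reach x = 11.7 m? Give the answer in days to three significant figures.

Retardation factor R = 1 + ρ_b·K_d/n = 1 + 1.57 × 11/0.35 = 50.34.
Sorption retards both mechanisms: v_R = v/R = 0.02145 m/day, D_R = D/R = 0.0006575 m²/day.
Peak time from v_R²t² + 2D_R t − x² = 0: t = (√(D_R² + v_R²x²) − D_R)/v_R².
√(D_R² + v_R²x²) = √(0.0006575² + 0.02145² × 11.7²) = 0.2510; v_R² = 0.0004601.
t = (0.2510 − 0.0006575)/0.0004601 = 544 days.

544 days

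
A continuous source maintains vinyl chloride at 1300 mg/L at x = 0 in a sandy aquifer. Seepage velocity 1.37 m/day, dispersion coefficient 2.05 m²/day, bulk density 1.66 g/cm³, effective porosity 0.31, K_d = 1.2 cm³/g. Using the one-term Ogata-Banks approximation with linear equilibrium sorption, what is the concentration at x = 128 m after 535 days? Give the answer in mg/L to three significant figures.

57.4 mg/L

Retardation factor R = 1 + ρ_b·K_d/n = 1 + 1.66 × 1.2/0.31 = 7.426.
Sorption retards both mechanisms: v_R = v/R = 0.1845 m/day, D_R = D/R = 0.2761 m²/day.
v_R·t = 0.1845 × 535 = 98.7075 m; 2√(D_R t) = 24.31 m; argument = (128 − 98.7075)/24.31 = 1.205.
C = C₀ × ½·erfc(1.205) = 1300 × 0.04418 = 57.4 mg/L.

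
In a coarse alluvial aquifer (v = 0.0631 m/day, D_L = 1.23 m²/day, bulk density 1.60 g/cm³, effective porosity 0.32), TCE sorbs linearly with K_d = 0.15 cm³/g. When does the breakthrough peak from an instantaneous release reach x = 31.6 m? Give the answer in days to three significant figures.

489 days

Retardation factor R = 1 + ρ_b·K_d/n = 1 + 1.60 × 0.15/0.32 = 1.750.
Sorption retards both mechanisms: v_R = v/R = 0.03606 m/day, D_R = D/R = 0.7029 m²/day.
Peak time from v_R²t² + 2D_R t − x² = 0: t = (√(D_R² + v_R²x²) − D_R)/v_R².
√(D_R² + v_R²x²) = √(0.7029² + 0.03606² × 31.6²) = 1.339; v_R² = 0.001300.
t = (1.339 − 0.7029)/0.001300 = 489 days.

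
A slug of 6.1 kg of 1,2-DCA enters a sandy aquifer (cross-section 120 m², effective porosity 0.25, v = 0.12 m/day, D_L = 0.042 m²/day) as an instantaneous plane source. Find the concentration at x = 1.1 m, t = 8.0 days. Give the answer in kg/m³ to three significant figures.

0.0975 kg/m³

For an instantaneous plane source, C(x,t) = M/(n_e·A·√(4πDt)) · exp(−(x−vt)²/(4Dt)), with n_e·A the pore (flow) area.
Plume center vt = 0.12 × 8.0 = 0.96 m, so the well at 1.1 m is 0.14 m downgradient of the peak.
√(4πDt) = 2.055 m, giving peak height M/(n_e·A·√(4πDt)) = 6.1/(0.25 × 120 × 2.055) = 0.09895 kg/m³.
(x−vt)²/(4Dt) = (0.14)²/(4 × 0.042 × 8.0) = 0.01458; exp(−0.01458) = 0.9855.
C = 0.09895 × 0.9855 = 0.0975 kg/m³.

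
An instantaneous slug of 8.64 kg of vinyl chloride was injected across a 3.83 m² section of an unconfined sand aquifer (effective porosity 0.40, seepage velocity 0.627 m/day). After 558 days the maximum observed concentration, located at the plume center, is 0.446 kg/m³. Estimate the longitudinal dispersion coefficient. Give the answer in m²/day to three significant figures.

At the plume center C_max = M/(n_e·A·√(4πDt)), so D = M²/(4πt·(n_e·A·C_max)²).
n_e·A·C_max = 0.40 × 3.83 × 0.446 = 0.6833 kg/m.
D = 8.64²/(4π × 558 × 0.6833²) = 0.0228 m²/day.

0.0228 m²/day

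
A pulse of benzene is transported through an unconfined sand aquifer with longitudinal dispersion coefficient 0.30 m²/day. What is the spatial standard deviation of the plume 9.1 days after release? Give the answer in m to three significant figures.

2.34 m

Dispersive spreading gives a Gaussian with σ² = 2Dt; advection only shifts the center.
σ = √(2 × 0.30 × 9.1) = 2.34 m.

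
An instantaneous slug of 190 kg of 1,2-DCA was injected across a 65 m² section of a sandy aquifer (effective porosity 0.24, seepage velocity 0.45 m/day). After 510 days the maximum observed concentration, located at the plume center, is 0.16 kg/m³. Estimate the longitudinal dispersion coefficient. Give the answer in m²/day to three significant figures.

At the plume center C_max = M/(n_e·A·√(4πDt)), so D = M²/(4πt·(n_e·A·C_max)²).
n_e·A·C_max = 0.24 × 65 × 0.16 = 2.496 kg/m.
D = 190²/(4π × 510 × 2.496²) = 0.904 m²/day.

0.904 m²/day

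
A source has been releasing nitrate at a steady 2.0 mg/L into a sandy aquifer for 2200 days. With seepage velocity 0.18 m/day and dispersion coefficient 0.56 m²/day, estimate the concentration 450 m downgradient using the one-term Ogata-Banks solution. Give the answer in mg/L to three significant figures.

For a continuous step input, C/C₀ ≈ ½·erfc((x−vt)/(2√(Dt))).
vt = 0.18 × 2200 = 396 m and 2√(Dt) = 2√(0.56 × 2200) = 70.20 m.
Argument (x−vt)/(2√(Dt)) = (450 − 396)/70.20 = 0.7692; ½·erfc(0.7692) = 0.1383.
C = 2.0 × 0.1383 = 0.277 mg/L.

0.277 mg/L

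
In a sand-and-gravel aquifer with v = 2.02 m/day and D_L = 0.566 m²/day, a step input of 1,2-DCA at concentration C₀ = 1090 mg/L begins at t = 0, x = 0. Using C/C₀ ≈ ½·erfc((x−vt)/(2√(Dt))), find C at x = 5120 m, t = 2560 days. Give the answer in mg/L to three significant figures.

For a continuous step input, C/C₀ ≈ ½·erfc((x−vt)/(2√(Dt))).
vt = 2.02 × 2560 = 5171.2 m and 2√(Dt) = 2√(0.566 × 2560) = 76.13 m.
Argument (x−vt)/(2√(Dt)) = (5120 − 5171.2)/76.13 = -0.6725; ½·erfc(-0.6725) = 0.8292.
C = 1090 × 0.8292 = 904 mg/L.

904 mg/L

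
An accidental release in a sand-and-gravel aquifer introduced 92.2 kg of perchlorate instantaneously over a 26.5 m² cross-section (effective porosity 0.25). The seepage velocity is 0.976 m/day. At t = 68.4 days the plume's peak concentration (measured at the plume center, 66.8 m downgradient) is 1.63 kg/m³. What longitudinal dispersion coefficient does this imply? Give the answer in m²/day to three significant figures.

0.0848 m²/day

At the plume center C_max = M/(n_e·A·√(4πDt)), so D = M²/(4πt·(n_e·A·C_max)²).
n_e·A·C_max = 0.25 × 26.5 × 1.63 = 10.80 kg/m.
D = 92.2²/(4π × 68.4 × 10.80²) = 0.0848 m²/day.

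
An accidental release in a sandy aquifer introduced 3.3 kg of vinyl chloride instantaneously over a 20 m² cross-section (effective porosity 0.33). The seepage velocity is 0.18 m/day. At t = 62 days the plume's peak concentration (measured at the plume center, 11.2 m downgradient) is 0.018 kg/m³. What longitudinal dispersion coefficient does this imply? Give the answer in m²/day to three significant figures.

0.990 m²/day

At the plume center C_max = M/(n_e·A·√(4πDt)), so D = M²/(4πt·(n_e·A·C_max)²).
n_e·A·C_max = 0.33 × 20 × 0.018 = 0.1188 kg/m.
D = 3.3²/(4π × 62 × 0.1188²) = 0.990 m²/day.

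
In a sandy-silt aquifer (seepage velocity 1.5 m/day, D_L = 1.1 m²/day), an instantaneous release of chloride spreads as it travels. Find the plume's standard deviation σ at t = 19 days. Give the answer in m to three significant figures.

Dispersive spreading gives a Gaussian with σ² = 2Dt; advection only shifts the center.
σ = √(2 × 1.1 × 19) = 6.47 m.

6.47 m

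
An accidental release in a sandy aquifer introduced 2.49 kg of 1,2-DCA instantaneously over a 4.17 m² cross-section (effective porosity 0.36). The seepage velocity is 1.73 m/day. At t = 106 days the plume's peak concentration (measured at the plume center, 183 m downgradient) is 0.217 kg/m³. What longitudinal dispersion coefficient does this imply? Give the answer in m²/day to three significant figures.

0.0439 m²/day

At the plume center C_max = M/(n_e·A·√(4πDt)), so D = M²/(4πt·(n_e·A·C_max)²).
n_e·A·C_max = 0.36 × 4.17 × 0.217 = 0.3258 kg/m.
D = 2.49²/(4π × 106 × 0.3258²) = 0.0439 m²/day.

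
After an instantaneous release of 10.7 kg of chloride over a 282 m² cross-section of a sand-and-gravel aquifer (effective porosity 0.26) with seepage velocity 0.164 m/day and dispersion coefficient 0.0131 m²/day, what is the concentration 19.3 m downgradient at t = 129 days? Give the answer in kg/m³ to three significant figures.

0.0190 kg/m³

For an instantaneous plane source, C(x,t) = M/(n_e·A·√(4πDt)) · exp(−(x−vt)²/(4Dt)), with n_e·A the pore (flow) area.
Plume center vt = 0.164 × 129 = 21.156 m, so the well at 19.3 m is 1.856 m upgradient of the peak.
√(4πDt) = 4.608 m, giving peak height M/(n_e·A·√(4πDt)) = 10.7/(0.26 × 282 × 4.608) = 0.03167 kg/m³.
(x−vt)²/(4Dt) = (-1.856)²/(4 × 0.0131 × 129) = 0.5096; exp(−0.5096) = 0.6007.
C = 0.03167 × 0.6007 = 0.0190 kg/m³.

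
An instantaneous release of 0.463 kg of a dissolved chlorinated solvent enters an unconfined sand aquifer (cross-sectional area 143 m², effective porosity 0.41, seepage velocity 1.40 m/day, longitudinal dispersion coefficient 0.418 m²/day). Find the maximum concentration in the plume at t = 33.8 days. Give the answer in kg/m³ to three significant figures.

0.000593 kg/m³

The peak of an instantaneous 1D plume sits at x = vt; there the Gaussian factor is 1 and C_max = M/(n_e·A·√(4πDt)), where n_e·A is the pore area the mass is dissolved in.
√(4πDt) = √(4π × 0.418 × 33.8) = 13.32 m, so C_max = 0.463/(0.41 × 143 × 13.32) = 0.000593 kg/m³.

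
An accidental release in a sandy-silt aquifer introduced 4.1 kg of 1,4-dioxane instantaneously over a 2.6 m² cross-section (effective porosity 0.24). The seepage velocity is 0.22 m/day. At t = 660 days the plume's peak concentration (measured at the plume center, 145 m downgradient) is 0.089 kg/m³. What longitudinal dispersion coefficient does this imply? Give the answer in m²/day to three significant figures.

At the plume center C_max = M/(n_e·A·√(4πDt)), so D = M²/(4πt·(n_e·A·C_max)²).
n_e·A·C_max = 0.24 × 2.6 × 0.089 = 0.05554 kg/m.
D = 4.1²/(4π × 660 × 0.05554²) = 0.657 m²/day.

0.657 m²/day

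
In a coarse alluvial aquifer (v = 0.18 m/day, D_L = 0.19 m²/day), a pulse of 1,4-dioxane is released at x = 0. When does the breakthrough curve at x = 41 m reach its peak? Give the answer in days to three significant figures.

222 days

For the 1D instantaneous-source solution, setting ∂C/∂t = 0 at fixed x gives v²t² + 2Dt − x² = 0, so t = (√(D² + v²x²) − D)/v².
√(D² + v²x²) = √(0.19² + 0.18² × 41²) = 7.382; v² = 0.0324.
t = (7.382 − 0.19)/0.0324 = 222 days (vs. the pure-advection estimate x/v = 228 d).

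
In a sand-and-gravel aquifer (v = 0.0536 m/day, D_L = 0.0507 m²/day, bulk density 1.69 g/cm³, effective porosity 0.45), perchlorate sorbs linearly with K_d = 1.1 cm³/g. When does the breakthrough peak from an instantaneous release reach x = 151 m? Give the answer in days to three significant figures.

14400 days

Retardation factor R = 1 + ρ_b·K_d/n = 1 + 1.69 × 1.1/0.45 = 5.131.
Sorption retards both mechanisms: v_R = v/R = 0.01045 m/day, D_R = D/R = 0.009881 m²/day.
Peak time from v_R²t² + 2D_R t − x² = 0: t = (√(D_R² + v_R²x²) − D_R)/v_R².
√(D_R² + v_R²x²) = √(0.009881² + 0.01045² × 151²) = 1.578; v_R² = 0.0001092.
t = (1.578 − 0.009881)/0.0001092 = 14400 days.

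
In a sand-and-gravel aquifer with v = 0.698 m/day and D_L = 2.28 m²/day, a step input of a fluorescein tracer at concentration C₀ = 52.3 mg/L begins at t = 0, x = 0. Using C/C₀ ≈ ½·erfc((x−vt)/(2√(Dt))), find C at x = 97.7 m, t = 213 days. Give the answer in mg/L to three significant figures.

49.6 mg/L

For a continuous step input, C/C₀ ≈ ½·erfc((x−vt)/(2√(Dt))).
vt = 0.698 × 213 = 148.674 m and 2√(Dt) = 2√(2.28 × 213) = 44.07 m.
Argument (x−vt)/(2√(Dt)) = (97.7 − 148.674)/44.07 = -1.157; ½·erfc(-1.157) = 0.9491.
C = 52.3 × 0.9491 = 49.6 mg/L.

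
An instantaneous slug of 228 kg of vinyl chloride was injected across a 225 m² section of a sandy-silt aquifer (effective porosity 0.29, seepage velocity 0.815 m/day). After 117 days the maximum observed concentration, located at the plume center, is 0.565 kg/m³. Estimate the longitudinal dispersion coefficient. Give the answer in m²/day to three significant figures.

At the plume center C_max = M/(n_e·A·√(4πDt)), so D = M²/(4πt·(n_e·A·C_max)²).
n_e·A·C_max = 0.29 × 225 × 0.565 = 36.87 kg/m.
D = 228²/(4π × 117 × 36.87²) = 0.0260 m²/day.

0.0260 m²/day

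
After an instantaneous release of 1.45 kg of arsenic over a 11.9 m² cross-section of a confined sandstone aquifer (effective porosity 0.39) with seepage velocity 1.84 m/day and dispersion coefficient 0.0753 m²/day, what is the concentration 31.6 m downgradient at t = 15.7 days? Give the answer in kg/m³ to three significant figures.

0.0171 kg/m³

For an instantaneous plane source, C(x,t) = M/(n_e·A·√(4πDt)) · exp(−(x−vt)²/(4Dt)), with n_e·A the pore (flow) area.
Plume center vt = 1.84 × 15.7 = 28.888 m, so the well at 31.6 m is 2.712 m downgradient of the peak.
√(4πDt) = 3.854 m, giving peak height M/(n_e·A·√(4πDt)) = 1.45/(0.39 × 11.9 × 3.854) = 0.08107 kg/m³.
(x−vt)²/(4Dt) = (2.712)²/(4 × 0.0753 × 15.7) = 1.555; exp(−1.555) = 0.2112.
C = 0.08107 × 0.2112 = 0.0171 kg/m³.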